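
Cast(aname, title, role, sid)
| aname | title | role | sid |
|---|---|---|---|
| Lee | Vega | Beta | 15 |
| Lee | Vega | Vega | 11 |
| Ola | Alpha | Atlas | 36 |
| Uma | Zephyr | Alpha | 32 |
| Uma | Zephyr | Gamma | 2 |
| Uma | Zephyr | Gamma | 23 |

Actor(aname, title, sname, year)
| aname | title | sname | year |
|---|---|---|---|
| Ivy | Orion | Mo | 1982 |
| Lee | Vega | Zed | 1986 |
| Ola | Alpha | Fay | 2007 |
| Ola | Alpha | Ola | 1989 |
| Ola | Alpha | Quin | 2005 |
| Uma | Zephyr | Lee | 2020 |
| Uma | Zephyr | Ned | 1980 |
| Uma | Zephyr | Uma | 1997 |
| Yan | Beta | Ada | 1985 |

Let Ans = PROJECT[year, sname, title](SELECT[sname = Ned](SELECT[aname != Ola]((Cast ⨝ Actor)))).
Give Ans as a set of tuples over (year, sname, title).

{(1980, Ned, Zephyr)}

Joining Cast and Actor on aname, title yields {(Lee, Vega, Beta, 15, Zed, 1986), (Lee, Vega, Vega, 11, Zed, 1986), (Ola, Alpha, Atlas, 36, Fay, 2007), (Ola, Alpha, Atlas, 36, Ola, 1989), (Ola, Alpha, Atlas, 36, Quin, 2005), (Uma, Zephyr, Alpha, 32, Lee, 2020), (Uma, Zephyr, Alpha, 32, Ned, 1980), (Uma, Zephyr, Alpha, 32, Uma, 1997), (Uma, Zephyr, Gamma, 2, Lee, 2020), (Uma, Zephyr, Gamma, 2, Ned, 1980), (Uma, Zephyr, Gamma, 2, Uma, 1997), (Uma, Zephyr, Gamma, 23, Lee, 2020), (Uma, Zephyr, Gamma, 23, Ned, 1980), (Uma, Zephyr, Gamma, 23, Uma, 1997)}.
Selection aname != Ola: {(Lee, Vega, Beta, 15, Zed, 1986), (Lee, Vega, Vega, 11, Zed, 1986), (Uma, Zephyr, Alpha, 32, Lee, 2020), (Uma, Zephyr, Alpha, 32, Ned, 1980), (Uma, Zephyr, Alpha, 32, Uma, 1997), (Uma, Zephyr, Gamma, 2, Lee, 2020), (Uma, Zephyr, Gamma, 2, Ned, 1980), (Uma, Zephyr, Gamma, 2, Uma, 1997), (Uma, Zephyr, Gamma, 23, Lee, 2020), (Uma, Zephyr, Gamma, 23, Ned, 1980), (Uma, Zephyr, Gamma, 23, Uma, 1997)}
Selection sname = Ned: {(Uma, Zephyr, Alpha, 32, Ned, 1980), (Uma, Zephyr, Gamma, 2, Ned, 1980), (Uma, Zephyr, Gamma, 23, Ned, 1980)}
π_{year, sname, title} gives {(1980, Ned, Zephyr)} (2 duplicate(s) eliminated).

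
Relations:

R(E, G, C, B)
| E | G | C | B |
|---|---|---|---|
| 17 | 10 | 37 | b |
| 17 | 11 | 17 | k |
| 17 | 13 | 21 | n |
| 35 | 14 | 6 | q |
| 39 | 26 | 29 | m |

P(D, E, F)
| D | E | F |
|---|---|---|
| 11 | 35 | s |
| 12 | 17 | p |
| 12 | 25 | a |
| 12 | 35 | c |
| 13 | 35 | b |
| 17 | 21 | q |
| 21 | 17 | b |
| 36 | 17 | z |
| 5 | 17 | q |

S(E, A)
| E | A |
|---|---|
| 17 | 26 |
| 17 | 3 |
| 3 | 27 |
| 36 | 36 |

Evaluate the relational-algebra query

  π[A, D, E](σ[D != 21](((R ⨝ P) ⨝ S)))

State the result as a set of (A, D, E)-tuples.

{(26, 12, 17), (26, 36, 17), (26, 5, 17), (3, 12, 17), (3, 36, 17), (3, 5, 17)}

R ⋈ P (natural join on E): {(17, 10, 37, b, 12, p), (17, 10, 37, b, 21, b), (17, 10, 37, b, 36, z), (17, 10, 37, b, 5, q), (17, 11, 17, k, 12, p), (17, 11, 17, k, 21, b), (17, 11, 17, k, 36, z), (17, 11, 17, k, 5, q), (17, 13, 21, n, 12, p), (17, 13, 21, n, 21, b), (17, 13, 21, n, 36, z), (17, 13, 21, n, 5, q), (35, 14, 6, q, 11, s), (35, 14, 6, q, 12, c), (35, 14, 6, q, 13, b)}
(R ⨝ P) ⋈ S (natural join on E): {(17, 10, 37, b, 12, p, 26), (17, 10, 37, b, 12, p, 3), (17, 10, 37, b, 21, b, 26), (17, 10, 37, b, 21, b, 3), (17, 10, 37, b, 36, z, 26), (17, 10, 37, b, 36, z, 3), (17, 10, 37, b, 5, q, 26), (17, 10, 37, b, 5, q, 3), (17, 11, 17, k, 12, p, 26), (17, 11, 17, k, 12, p, 3), (17, 11, 17, k, 21, b, 26), (17, 11, 17, k, 21, b, 3), (17, 11, 17, k, 36, z, 26), (17, 11, 17, k, 36, z, 3), (17, 11, 17, k, 5, q, 26), (17, 11, 17, k, 5, q, 3), (17, 13, 21, n, 12, p, 26), (17, 13, 21, n, 12, p, 3), (17, 13, 21, n, 21, b, 26), (17, 13, 21, n, 21, b, 3), (17, 13, 21, n, 36, z, 26), (17, 13, 21, n, 36, z, 3), (17, 13, 21, n, 5, q, 26), (17, 13, 21, n, 5, q, 3)}
Apply σ_{D != 21}; surviving tuples: {(17, 10, 37, b, 12, p, 26), (17, 10, 37, b, 12, p, 3), (17, 10, 37, b, 36, z, 26), (17, 10, 37, b, 36, z, 3), (17, 10, 37, b, 5, q, 26), (17, 10, 37, b, 5, q, 3), (17, 11, 17, k, 12, p, 26), (17, 11, 17, k, 12, p, 3), (17, 11, 17, k, 36, z, 26), (17, 11, 17, k, 36, z, 3), (17, 11, 17, k, 5, q, 26), (17, 11, 17, k, 5, q, 3), (17, 13, 21, n, 12, p, 26), (17, 13, 21, n, 12, p, 3), (17, 13, 21, n, 36, z, 26), (17, 13, 21, n, 36, z, 3), (17, 13, 21, n, 5, q, 26), (17, 13, 21, n, 5, q, 3)}
π[A, D, E]: project onto (A, D, E) (12 duplicate(s) eliminated) → {(26, 12, 17), (26, 36, 17), (26, 5, 17), (3, 12, 17), (3, 36, 17), (3, 5, 17)}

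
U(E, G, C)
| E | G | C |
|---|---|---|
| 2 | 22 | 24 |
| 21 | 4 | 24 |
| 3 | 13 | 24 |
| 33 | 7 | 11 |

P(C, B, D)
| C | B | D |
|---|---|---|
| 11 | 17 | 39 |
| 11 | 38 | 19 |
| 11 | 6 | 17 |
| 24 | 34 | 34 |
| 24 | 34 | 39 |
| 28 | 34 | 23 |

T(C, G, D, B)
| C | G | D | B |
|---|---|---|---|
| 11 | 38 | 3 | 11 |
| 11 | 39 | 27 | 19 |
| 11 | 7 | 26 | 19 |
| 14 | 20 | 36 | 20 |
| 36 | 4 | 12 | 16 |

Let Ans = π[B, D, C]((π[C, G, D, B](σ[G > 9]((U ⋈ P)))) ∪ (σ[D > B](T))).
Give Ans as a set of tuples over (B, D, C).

Joining U and P on C yields {(2, 22, 24, 34, 34), (2, 22, 24, 34, 39), (21, 4, 24, 34, 34), (21, 4, 24, 34, 39), (3, 13, 24, 34, 34), (3, 13, 24, 34, 39), (33, 7, 11, 17, 39), (33, 7, 11, 38, 19), (33, 7, 11, 6, 17)}.
Filtering on G > 9 leaves {(2, 22, 24, 34, 34), (2, 22, 24, 34, 39), (3, 13, 24, 34, 34), (3, 13, 24, 34, 39)}.
Keep only column(s) C, G, D, B: {(24, 13, 34, 34), (24, 13, 39, 34), (24, 22, 34, 34), (24, 22, 39, 34)}
Filtering on D > B leaves {(11, 39, 27, 19), (11, 7, 26, 19), (14, 20, 36, 20)}.
Taking the union: {(11, 39, 27, 19), (11, 7, 26, 19), (14, 20, 36, 20), (24, 13, 34, 34), (24, 13, 39, 34), (24, 22, 34, 34), (24, 22, 39, 34)}
Keep only column(s) B, D, C (2 duplicate(s) eliminated): {(19, 26, 11), (19, 27, 11), (20, 36, 14), (34, 34, 24), (34, 39, 24)}

{(19, 26, 11), (19, 27, 11), (20, 36, 14), (34, 34, 24), (34, 39, 24)}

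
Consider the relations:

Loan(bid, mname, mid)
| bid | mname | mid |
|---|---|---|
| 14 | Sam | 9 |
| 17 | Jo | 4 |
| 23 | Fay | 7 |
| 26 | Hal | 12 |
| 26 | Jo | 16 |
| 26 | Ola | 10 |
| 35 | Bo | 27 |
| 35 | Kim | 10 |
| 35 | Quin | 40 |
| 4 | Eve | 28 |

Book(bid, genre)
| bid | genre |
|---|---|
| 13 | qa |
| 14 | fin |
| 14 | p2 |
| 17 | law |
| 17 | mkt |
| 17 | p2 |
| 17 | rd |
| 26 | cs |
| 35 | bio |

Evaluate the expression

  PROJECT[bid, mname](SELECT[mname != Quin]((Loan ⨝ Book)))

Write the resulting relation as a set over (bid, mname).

{(14, Sam), (17, Jo), (26, Hal), (26, Jo), (26, Ola), (35, Bo), (35, Kim)}

Joining Loan and Book on bid yields {(14, Sam, 9, fin), (14, Sam, 9, p2), (17, Jo, 4, law), (17, Jo, 4, mkt), (17, Jo, 4, p2), (17, Jo, 4, rd), (26, Hal, 12, cs), (26, Jo, 16, cs), (26, Ola, 10, cs), (35, Bo, 27, bio), (35, Kim, 10, bio), (35, Quin, 40, bio)}.
σ[mname != Quin]: keep tuples satisfying mname != Quin → {(14, Sam, 9, fin), (14, Sam, 9, p2), (17, Jo, 4, law), (17, Jo, 4, mkt), (17, Jo, 4, p2), (17, Jo, 4, rd), (26, Hal, 12, cs), (26, Jo, 16, cs), (26, Ola, 10, cs), (35, Bo, 27, bio), (35, Kim, 10, bio)}
π_{bid, mname} gives {(14, Sam), (17, Jo), (26, Hal), (26, Jo), (26, Ola), (35, Bo), (35, Kim)} (4 duplicate(s) eliminated).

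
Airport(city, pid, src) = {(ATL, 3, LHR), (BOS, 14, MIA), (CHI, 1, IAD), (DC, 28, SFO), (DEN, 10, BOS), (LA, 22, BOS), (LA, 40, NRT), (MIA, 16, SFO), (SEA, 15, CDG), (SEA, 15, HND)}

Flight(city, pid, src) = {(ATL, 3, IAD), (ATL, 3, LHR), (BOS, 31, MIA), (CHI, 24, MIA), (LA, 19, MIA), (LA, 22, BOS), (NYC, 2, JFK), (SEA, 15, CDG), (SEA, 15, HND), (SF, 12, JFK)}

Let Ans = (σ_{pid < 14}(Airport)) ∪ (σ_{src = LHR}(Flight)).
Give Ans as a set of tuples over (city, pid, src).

{(ATL, 3, LHR), (CHI, 1, IAD), (DEN, 10, BOS)}

σ[pid < 14]: keep tuples satisfying pid < 14 → {(ATL, 3, LHR), (CHI, 1, IAD), (DEN, 10, BOS)}
σ[src = LHR]: keep tuples satisfying src = LHR → {(ATL, 3, LHR)}
Taking the union: {(ATL, 3, LHR), (CHI, 1, IAD), (DEN, 10, BOS)}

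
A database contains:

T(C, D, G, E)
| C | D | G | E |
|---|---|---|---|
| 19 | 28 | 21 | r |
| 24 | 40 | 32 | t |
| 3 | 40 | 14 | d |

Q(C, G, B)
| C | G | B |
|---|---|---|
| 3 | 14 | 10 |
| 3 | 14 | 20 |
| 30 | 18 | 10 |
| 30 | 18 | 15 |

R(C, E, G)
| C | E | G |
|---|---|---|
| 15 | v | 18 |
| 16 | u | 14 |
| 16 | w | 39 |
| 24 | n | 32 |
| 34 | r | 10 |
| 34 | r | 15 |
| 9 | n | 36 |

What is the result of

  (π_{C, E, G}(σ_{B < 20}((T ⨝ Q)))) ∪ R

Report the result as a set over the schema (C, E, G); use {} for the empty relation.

T ⋈ Q (natural join on C, G): {(3, 40, 14, d, 10), (3, 40, 14, d, 20)}
Selection B < 20: {(3, 40, 14, d, 10)}
Projecting to C, E, G: {(3, d, 14)}
Taking the union: {(15, v, 18), (16, u, 14), (16, w, 39), (24, n, 32), (3, d, 14), (34, r, 10), (34, r, 15), (9, n, 36)}

{(15, v, 18), (16, u, 14), (16, w, 39), (24, n, 32), (3, d, 14), (34, r, 10), (34, r, 15), (9, n, 36)}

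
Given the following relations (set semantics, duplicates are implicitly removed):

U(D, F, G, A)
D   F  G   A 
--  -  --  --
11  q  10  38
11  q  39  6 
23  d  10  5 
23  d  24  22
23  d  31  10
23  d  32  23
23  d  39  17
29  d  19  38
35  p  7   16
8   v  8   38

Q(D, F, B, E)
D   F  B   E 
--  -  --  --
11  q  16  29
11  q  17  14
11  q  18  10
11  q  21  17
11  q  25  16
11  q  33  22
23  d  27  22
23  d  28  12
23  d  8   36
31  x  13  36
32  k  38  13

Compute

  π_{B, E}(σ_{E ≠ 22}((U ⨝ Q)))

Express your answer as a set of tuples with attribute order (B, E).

{(16, 29), (17, 14), (18, 10), (21, 17), (25, 16), (28, 12), (8, 36)}

Natural join on D, F: {(11, q, 10, 38, 16, 29), (11, q, 10, 38, 17, 14), (11, q, 10, 38, 18, 10), (11, q, 10, 38, 21, 17), (11, q, 10, 38, 25, 16), (11, q, 10, 38, 33, 22), (11, q, 39, 6, 16, 29), (11, q, 39, 6, 17, 14), (11, q, 39, 6, 18, 10), (11, q, 39, 6, 21, 17), (11, q, 39, 6, 25, 16), (11, q, 39, 6, 33, 22), (23, d, 10, 5, 27, 22), (23, d, 10, 5, 28, 12), (23, d, 10, 5, 8, 36), (23, d, 24, 22, 27, 22), (23, d, 24, 22, 28, 12), (23, d, 24, 22, 8, 36), (23, d, 31, 10, 27, 22), (23, d, 31, 10, 28, 12), (23, d, 31, 10, 8, 36), (23, d, 32, 23, 27, 22), (23, d, 32, 23, 28, 12), (23, d, 32, 23, 8, 36), (23, d, 39, 17, 27, 22), (23, d, 39, 17, 28, 12), (23, d, 39, 17, 8, 36)}
Selection E ≠ 22: {(11, q, 10, 38, 16, 29), (11, q, 10, 38, 17, 14), (11, q, 10, 38, 18, 10), (11, q, 10, 38, 21, 17), (11, q, 10, 38, 25, 16), (11, q, 39, 6, 16, 29), (11, q, 39, 6, 17, 14), (11, q, 39, 6, 18, 10), (11, q, 39, 6, 21, 17), (11, q, 39, 6, 25, 16), (23, d, 10, 5, 28, 12), (23, d, 10, 5, 8, 36), (23, d, 24, 22, 28, 12), (23, d, 24, 22, 8, 36), (23, d, 31, 10, 28, 12), (23, d, 31, 10, 8, 36), (23, d, 32, 23, 28, 12), (23, d, 32, 23, 8, 36), (23, d, 39, 17, 28, 12), (23, d, 39, 17, 8, 36)}
Projecting to B, E (13 duplicate(s) eliminated): {(16, 29), (17, 14), (18, 10), (21, 17), (25, 16), (28, 12), (8, 36)}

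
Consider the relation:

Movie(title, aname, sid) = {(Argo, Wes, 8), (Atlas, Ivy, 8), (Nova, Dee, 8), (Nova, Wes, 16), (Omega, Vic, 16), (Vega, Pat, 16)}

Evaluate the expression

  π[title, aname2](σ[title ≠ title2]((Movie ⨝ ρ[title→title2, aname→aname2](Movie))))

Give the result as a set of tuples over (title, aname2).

ρ[title→title2, aname→aname2]: schema becomes (title2, aname2, sid); tuples unchanged.
Natural join on sid: {(Argo, Wes, 8, Argo, Wes), (Argo, Wes, 8, Atlas, Ivy), (Argo, Wes, 8, Nova, Dee), (Atlas, Ivy, 8, Argo, Wes), (Atlas, Ivy, 8, Atlas, Ivy), (Atlas, Ivy, 8, Nova, Dee), (Nova, Dee, 8, Argo, Wes), (Nova, Dee, 8, Atlas, Ivy), (Nova, Dee, 8, Nova, Dee), (Nova, Wes, 16, Nova, Wes), (Nova, Wes, 16, Omega, Vic), (Nova, Wes, 16, Vega, Pat), (Omega, Vic, 16, Nova, Wes), (Omega, Vic, 16, Omega, Vic), (Omega, Vic, 16, Vega, Pat), (Vega, Pat, 16, Nova, Wes), (Vega, Pat, 16, Omega, Vic), (Vega, Pat, 16, Vega, Pat)}
Selection title ≠ title2: {(Argo, Wes, 8, Atlas, Ivy), (Argo, Wes, 8, Nova, Dee), (Atlas, Ivy, 8, Argo, Wes), (Atlas, Ivy, 8, Nova, Dee), (Nova, Dee, 8, Argo, Wes), (Nova, Dee, 8, Atlas, Ivy), (Nova, Wes, 16, Omega, Vic), (Nova, Wes, 16, Vega, Pat), (Omega, Vic, 16, Nova, Wes), (Omega, Vic, 16, Vega, Pat), (Vega, Pat, 16, Nova, Wes), (Vega, Pat, 16, Omega, Vic)}
π_{title, aname2} gives {(Argo, Dee), (Argo, Ivy), (Atlas, Dee), (Atlas, Wes), (Nova, Ivy), (Nova, Pat), (Nova, Vic), (Nova, Wes), (Omega, Pat), (Omega, Wes), (Vega, Vic), (Vega, Wes)}.

{(Argo, Dee), (Argo, Ivy), (Atlas, Dee), (Atlas, Wes), (Nova, Ivy), (Nova, Pat), (Nova, Vic), (Nova, Wes), (Omega, Pat), (Omega, Wes), (Vega, Vic), (Vega, Wes)}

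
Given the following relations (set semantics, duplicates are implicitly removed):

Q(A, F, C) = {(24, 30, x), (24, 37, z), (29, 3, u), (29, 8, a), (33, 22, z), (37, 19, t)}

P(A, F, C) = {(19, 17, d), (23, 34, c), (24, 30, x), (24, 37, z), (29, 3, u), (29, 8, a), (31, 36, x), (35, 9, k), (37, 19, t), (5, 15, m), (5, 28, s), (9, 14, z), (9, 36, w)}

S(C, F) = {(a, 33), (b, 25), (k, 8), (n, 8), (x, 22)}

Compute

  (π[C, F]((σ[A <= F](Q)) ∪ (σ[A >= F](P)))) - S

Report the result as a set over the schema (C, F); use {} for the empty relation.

{(a, 8), (d, 17), (k, 9), (t, 19), (u, 3), (x, 30), (z, 37)}

Selection A <= F: {(24, 30, x), (24, 37, z)}
Selection A >= F: {(19, 17, d), (29, 3, u), (29, 8, a), (35, 9, k), (37, 19, t)}
Set union of the two operands is {(19, 17, d), (24, 30, x), (24, 37, z), (29, 3, u), (29, 8, a), (35, 9, k), (37, 19, t)}.
π_{C, F} gives {(a, 8), (d, 17), (k, 9), (t, 19), (u, 3), (x, 30), (z, 37)}.
Set difference of the two operands is {(a, 8), (d, 17), (k, 9), (t, 19), (u, 3), (x, 30), (z, 37)}.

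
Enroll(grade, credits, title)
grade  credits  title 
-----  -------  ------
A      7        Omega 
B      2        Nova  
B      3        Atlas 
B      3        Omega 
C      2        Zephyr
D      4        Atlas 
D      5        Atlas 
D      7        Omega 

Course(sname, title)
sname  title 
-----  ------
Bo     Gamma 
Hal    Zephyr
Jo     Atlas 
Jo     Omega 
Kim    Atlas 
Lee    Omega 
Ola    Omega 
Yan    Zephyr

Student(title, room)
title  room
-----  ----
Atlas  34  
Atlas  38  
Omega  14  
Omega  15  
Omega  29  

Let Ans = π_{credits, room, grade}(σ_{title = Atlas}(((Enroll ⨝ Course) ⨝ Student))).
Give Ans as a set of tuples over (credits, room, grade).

Joining Enroll and Course on title yields {(A, 7, Omega, Jo), (A, 7, Omega, Lee), (A, 7, Omega, Ola), (B, 3, Atlas, Jo), (B, 3, Atlas, Kim), (B, 3, Omega, Jo), (B, 3, Omega, Lee), (B, 3, Omega, Ola), (C, 2, Zephyr, Hal), (C, 2, Zephyr, Yan), (D, 4, Atlas, Jo), (D, 4, Atlas, Kim), (D, 5, Atlas, Jo), (D, 5, Atlas, Kim), (D, 7, Omega, Jo), (D, 7, Omega, Lee), (D, 7, Omega, Ola)}.
Joining (Enroll ⨝ Course) and Student on title yields {(A, 7, Omega, Jo, 14), (A, 7, Omega, Jo, 15), (A, 7, Omega, Jo, 29), (A, 7, Omega, Lee, 14), (A, 7, Omega, Lee, 15), (A, 7, Omega, Lee, 29), (A, 7, Omega, Ola, 14), (A, 7, Omega, Ola, 15), (A, 7, Omega, Ola, 29), (B, 3, Atlas, Jo, 34), (B, 3, Atlas, Jo, 38), (B, 3, Atlas, Kim, 34), (B, 3, Atlas, Kim, 38), (B, 3, Omega, Jo, 14), (B, 3, Omega, Jo, 15), (B, 3, Omega, Jo, 29), (B, 3, Omega, Lee, 14), (B, 3, Omega, Lee, 15), (B, 3, Omega, Lee, 29), (B, 3, Omega, Ola, 14), (B, 3, Omega, Ola, 15), (B, 3, Omega, Ola, 29), (D, 4, Atlas, Jo, 34), (D, 4, Atlas, Jo, 38), (D, 4, Atlas, Kim, 34), (D, 4, Atlas, Kim, 38), (D, 5, Atlas, Jo, 34), (D, 5, Atlas, Jo, 38), (D, 5, Atlas, Kim, 34), (D, 5, Atlas, Kim, 38), (D, 7, Omega, Jo, 14), (D, 7, Omega, Jo, 15), (D, 7, Omega, Jo, 29), (D, 7, Omega, Lee, 14), (D, 7, Omega, Lee, 15), (D, 7, Omega, Lee, 29), (D, 7, Omega, Ola, 14), (D, 7, Omega, Ola, 15), (D, 7, Omega, Ola, 29)}.
Apply σ_{title = Atlas}; surviving tuples: {(B, 3, Atlas, Jo, 34), (B, 3, Atlas, Jo, 38), (B, 3, Atlas, Kim, 34), (B, 3, Atlas, Kim, 38), (D, 4, Atlas, Jo, 34), (D, 4, Atlas, Jo, 38), (D, 4, Atlas, Kim, 34), (D, 4, Atlas, Kim, 38), (D, 5, Atlas, Jo, 34), (D, 5, Atlas, Jo, 38), (D, 5, Atlas, Kim, 34), (D, 5, Atlas, Kim, 38)}
Keep only column(s) credits, room, grade (6 duplicate(s) eliminated): {(3, 34, B), (3, 38, B), (4, 34, D), (4, 38, D), (5, 34, D), (5, 38, D)}

{(3, 34, B), (3, 38, B), (4, 34, D), (4, 38, D), (5, 34, D), (5, 38, D)}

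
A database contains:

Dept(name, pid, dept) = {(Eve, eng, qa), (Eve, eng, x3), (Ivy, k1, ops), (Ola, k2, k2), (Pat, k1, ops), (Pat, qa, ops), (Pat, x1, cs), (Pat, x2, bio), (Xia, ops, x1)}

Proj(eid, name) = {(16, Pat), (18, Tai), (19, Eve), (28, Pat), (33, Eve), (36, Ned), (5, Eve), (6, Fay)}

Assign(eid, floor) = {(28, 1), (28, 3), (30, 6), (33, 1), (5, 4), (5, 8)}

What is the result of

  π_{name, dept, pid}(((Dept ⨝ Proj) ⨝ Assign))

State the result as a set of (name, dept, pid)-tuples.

{(Eve, qa, eng), (Eve, x3, eng), (Pat, bio, x2), (Pat, cs, x1), (Pat, ops, k1), (Pat, ops, qa)}

Natural join on name: {(Eve, eng, qa, 19), (Eve, eng, qa, 33), (Eve, eng, qa, 5), (Eve, eng, x3, 19), (Eve, eng, x3, 33), (Eve, eng, x3, 5), (Pat, k1, ops, 16), (Pat, k1, ops, 28), (Pat, qa, ops, 16), (Pat, qa, ops, 28), (Pat, x1, cs, 16), (Pat, x1, cs, 28), (Pat, x2, bio, 16), (Pat, x2, bio, 28)}
Natural join on eid: {(Eve, eng, qa, 33, 1), (Eve, eng, qa, 5, 4), (Eve, eng, qa, 5, 8), (Eve, eng, x3, 33, 1), (Eve, eng, x3, 5, 4), (Eve, eng, x3, 5, 8), (Pat, k1, ops, 28, 1), (Pat, k1, ops, 28, 3), (Pat, qa, ops, 28, 1), (Pat, qa, ops, 28, 3), (Pat, x1, cs, 28, 1), (Pat, x1, cs, 28, 3), (Pat, x2, bio, 28, 1), (Pat, x2, bio, 28, 3)}
π[name, dept, pid]: project onto (name, dept, pid) (8 duplicate(s) eliminated) → {(Eve, qa, eng), (Eve, x3, eng), (Pat, bio, x2), (Pat, cs, x1), (Pat, ops, k1), (Pat, ops, qa)}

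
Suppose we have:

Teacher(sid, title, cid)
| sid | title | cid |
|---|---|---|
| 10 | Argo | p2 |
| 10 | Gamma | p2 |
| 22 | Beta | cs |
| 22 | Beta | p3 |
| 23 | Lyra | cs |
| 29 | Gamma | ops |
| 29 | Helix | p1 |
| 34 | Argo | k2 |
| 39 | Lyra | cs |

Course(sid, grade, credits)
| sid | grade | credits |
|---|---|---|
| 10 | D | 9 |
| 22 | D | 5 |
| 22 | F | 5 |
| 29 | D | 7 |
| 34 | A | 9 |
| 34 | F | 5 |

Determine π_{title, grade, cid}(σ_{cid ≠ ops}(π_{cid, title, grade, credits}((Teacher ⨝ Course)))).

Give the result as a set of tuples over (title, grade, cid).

{(Argo, A, k2), (Argo, D, p2), (Argo, F, k2), (Beta, D, cs), (Beta, D, p3), (Beta, F, cs), (Beta, F, p3), (Gamma, D, p2), (Helix, D, p1)}

Natural join on sid: {(10, Argo, p2, D, 9), (10, Gamma, p2, D, 9), (22, Beta, cs, D, 5), (22, Beta, cs, F, 5), (22, Beta, p3, D, 5), (22, Beta, p3, F, 5), (29, Gamma, ops, D, 7), (29, Helix, p1, D, 7), (34, Argo, k2, A, 9), (34, Argo, k2, F, 5)}
Keep only column(s) cid, title, grade, credits: {(cs, Beta, D, 5), (cs, Beta, F, 5), (k2, Argo, A, 9), (k2, Argo, F, 5), (ops, Gamma, D, 7), (p1, Helix, D, 7), (p2, Argo, D, 9), (p2, Gamma, D, 9), (p3, Beta, D, 5), (p3, Beta, F, 5)}
Selection cid ≠ ops: {(cs, Beta, D, 5), (cs, Beta, F, 5), (k2, Argo, A, 9), (k2, Argo, F, 5), (p1, Helix, D, 7), (p2, Argo, D, 9), (p2, Gamma, D, 9), (p3, Beta, D, 5), (p3, Beta, F, 5)}
Keep only column(s) title, grade, cid: {(Argo, A, k2), (Argo, D, p2), (Argo, F, k2), (Beta, D, cs), (Beta, D, p3), (Beta, F, cs), (Beta, F, p3), (Gamma, D, p2), (Helix, D, p1)}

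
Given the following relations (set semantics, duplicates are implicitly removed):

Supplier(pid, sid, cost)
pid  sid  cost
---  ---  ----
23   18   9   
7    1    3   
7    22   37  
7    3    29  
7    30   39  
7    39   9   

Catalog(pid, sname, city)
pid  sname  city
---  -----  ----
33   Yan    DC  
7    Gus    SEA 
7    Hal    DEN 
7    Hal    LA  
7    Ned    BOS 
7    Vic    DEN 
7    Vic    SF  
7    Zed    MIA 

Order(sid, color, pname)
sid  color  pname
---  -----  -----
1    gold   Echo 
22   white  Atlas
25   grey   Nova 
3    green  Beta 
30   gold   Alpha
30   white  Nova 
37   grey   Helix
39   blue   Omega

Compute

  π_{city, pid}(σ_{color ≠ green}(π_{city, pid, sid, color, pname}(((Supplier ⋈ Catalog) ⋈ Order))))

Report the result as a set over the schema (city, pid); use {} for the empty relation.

{(BOS, 7), (DEN, 7), (LA, 7), (MIA, 7), (SEA, 7), (SF, 7)}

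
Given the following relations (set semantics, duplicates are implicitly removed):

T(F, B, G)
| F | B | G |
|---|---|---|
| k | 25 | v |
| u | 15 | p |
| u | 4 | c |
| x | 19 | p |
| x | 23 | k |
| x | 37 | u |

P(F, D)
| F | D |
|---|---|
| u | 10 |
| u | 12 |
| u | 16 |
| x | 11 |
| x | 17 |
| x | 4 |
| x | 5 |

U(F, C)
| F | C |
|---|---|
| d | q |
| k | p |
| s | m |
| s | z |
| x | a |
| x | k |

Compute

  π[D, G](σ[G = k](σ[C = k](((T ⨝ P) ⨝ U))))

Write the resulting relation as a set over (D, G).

{(11, k), (17, k), (4, k), (5, k)}

T ⋈ P (natural join on F): {(u, 15, p, 10), (u, 15, p, 12), (u, 15, p, 16), (u, 4, c, 10), (u, 4, c, 12), (u, 4, c, 16), (x, 19, p, 11), (x, 19, p, 17), (x, 19, p, 4), (x, 19, p, 5), (x, 23, k, 11), (x, 23, k, 17), (x, 23, k, 4), (x, 23, k, 5), (x, 37, u, 11), (x, 37, u, 17), (x, 37, u, 4), (x, 37, u, 5)}
(T ⨝ P) ⋈ U (natural join on F): {(x, 19, p, 11, a), (x, 19, p, 11, k), (x, 19, p, 17, a), (x, 19, p, 17, k), (x, 19, p, 4, a), (x, 19, p, 4, k), (x, 19, p, 5, a), (x, 19, p, 5, k), (x, 23, k, 11, a), (x, 23, k, 11, k), (x, 23, k, 17, a), (x, 23, k, 17, k), (x, 23, k, 4, a), (x, 23, k, 4, k), (x, 23, k, 5, a), (x, 23, k, 5, k), (x, 37, u, 11, a), (x, 37, u, 11, k), (x, 37, u, 17, a), (x, 37, u, 17, k), (x, 37, u, 4, a), (x, 37, u, 4, k), (x, 37, u, 5, a), (x, 37, u, 5, k)}
Filtering on C = k leaves {(x, 19, p, 11, k), (x, 19, p, 17, k), (x, 19, p, 4, k), (x, 19, p, 5, k), (x, 23, k, 11, k), (x, 23, k, 17, k), (x, 23, k, 4, k), (x, 23, k, 5, k), (x, 37, u, 11, k), (x, 37, u, 17, k), (x, 37, u, 4, k), (x, 37, u, 5, k)}.
Filtering on G = k leaves {(x, 23, k, 11, k), (x, 23, k, 17, k), (x, 23, k, 4, k), (x, 23, k, 5, k)}.
Keep only column(s) D, G: {(11, k), (17, k), (4, k), (5, k)}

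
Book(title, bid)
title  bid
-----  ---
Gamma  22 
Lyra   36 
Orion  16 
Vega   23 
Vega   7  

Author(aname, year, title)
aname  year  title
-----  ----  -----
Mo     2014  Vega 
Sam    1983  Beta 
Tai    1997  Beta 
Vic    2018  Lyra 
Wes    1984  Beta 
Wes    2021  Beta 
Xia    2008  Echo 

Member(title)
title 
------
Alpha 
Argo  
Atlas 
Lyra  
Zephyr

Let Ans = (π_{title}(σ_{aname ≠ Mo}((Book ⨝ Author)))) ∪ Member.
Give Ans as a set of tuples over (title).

Natural join on title: {(Lyra, 36, Vic, 2018), (Vega, 23, Mo, 2014), (Vega, 7, Mo, 2014)}
Filtering on aname ≠ Mo leaves {(Lyra, 36, Vic, 2018)}.
Projecting to title: {Lyra}
Set union of the two operands is {Alpha, Argo, Atlas, Lyra, Zephyr}.

{Alpha, Argo, Atlas, Lyra, Zephyr}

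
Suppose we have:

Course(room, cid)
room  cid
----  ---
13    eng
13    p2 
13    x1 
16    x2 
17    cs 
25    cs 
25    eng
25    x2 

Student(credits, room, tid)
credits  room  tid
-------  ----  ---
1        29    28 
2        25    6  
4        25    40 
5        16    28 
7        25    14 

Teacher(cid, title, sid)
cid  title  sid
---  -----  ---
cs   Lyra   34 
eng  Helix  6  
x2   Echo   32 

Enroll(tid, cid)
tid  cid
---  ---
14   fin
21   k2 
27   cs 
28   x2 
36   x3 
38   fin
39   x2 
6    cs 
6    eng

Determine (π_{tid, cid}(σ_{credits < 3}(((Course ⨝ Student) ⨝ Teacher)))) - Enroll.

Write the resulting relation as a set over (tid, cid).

{(6, x2)}

Joining Course and Student on room yields {(16, x2, 5, 28), (25, cs, 2, 6), (25, cs, 4, 40), (25, cs, 7, 14), (25, eng, 2, 6), (25, eng, 4, 40), (25, eng, 7, 14), (25, x2, 2, 6), (25, x2, 4, 40), (25, x2, 7, 14)}.
Joining (Course ⨝ Student) and Teacher on cid yields {(16, x2, 5, 28, Echo, 32), (25, cs, 2, 6, Lyra, 34), (25, cs, 4, 40, Lyra, 34), (25, cs, 7, 14, Lyra, 34), (25, eng, 2, 6, Helix, 6), (25, eng, 4, 40, Helix, 6), (25, eng, 7, 14, Helix, 6), (25, x2, 2, 6, Echo, 32), (25, x2, 4, 40, Echo, 32), (25, x2, 7, 14, Echo, 32)}.
Filtering on credits < 3 leaves {(25, cs, 2, 6, Lyra, 34), (25, eng, 2, 6, Helix, 6), (25, x2, 2, 6, Echo, 32)}.
Projecting to tid, cid: {(6, cs), (6, eng), (6, x2)}
Set difference of the two operands is {(6, x2)}.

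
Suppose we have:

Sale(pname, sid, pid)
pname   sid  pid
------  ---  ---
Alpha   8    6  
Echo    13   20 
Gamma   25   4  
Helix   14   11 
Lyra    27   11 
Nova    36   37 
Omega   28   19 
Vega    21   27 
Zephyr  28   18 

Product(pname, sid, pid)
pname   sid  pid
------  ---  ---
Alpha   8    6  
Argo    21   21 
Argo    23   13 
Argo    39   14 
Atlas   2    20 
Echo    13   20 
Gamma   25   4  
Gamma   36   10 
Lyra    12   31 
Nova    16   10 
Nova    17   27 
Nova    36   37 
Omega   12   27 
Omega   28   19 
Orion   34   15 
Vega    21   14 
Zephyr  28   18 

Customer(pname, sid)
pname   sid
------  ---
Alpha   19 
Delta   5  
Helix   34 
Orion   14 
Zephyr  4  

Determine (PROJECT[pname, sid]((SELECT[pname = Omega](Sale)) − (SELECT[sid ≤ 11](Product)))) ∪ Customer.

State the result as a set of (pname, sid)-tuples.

{(Alpha, 19), (Delta, 5), (Helix, 34), (Omega, 28), (Orion, 14), (Zephyr, 4)}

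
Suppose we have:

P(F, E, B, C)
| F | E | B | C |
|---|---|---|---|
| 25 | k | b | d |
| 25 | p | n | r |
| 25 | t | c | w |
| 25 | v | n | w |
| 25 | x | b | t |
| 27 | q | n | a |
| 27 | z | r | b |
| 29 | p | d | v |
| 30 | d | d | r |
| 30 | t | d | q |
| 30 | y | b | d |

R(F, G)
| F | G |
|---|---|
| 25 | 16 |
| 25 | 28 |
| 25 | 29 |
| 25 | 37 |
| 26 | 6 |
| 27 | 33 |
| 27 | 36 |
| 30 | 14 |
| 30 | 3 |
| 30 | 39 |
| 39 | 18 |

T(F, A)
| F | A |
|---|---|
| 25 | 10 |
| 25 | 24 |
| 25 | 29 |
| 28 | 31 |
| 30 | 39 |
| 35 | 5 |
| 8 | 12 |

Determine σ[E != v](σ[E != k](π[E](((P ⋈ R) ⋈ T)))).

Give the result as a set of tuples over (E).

{d, p, t, x, y}

P ⋈ R (natural join on F): {(25, k, b, d, 16), (25, k, b, d, 28), (25, k, b, d, 29), (25, k, b, d, 37), (25, p, n, r, 16), (25, p, n, r, 28), (25, p, n, r, 29), (25, p, n, r, 37), (25, t, c, w, 16), (25, t, c, w, 28), (25, t, c, w, 29), (25, t, c, w, 37), (25, v, n, w, 16), (25, v, n, w, 28), (25, v, n, w, 29), (25, v, n, w, 37), (25, x, b, t, 16), (25, x, b, t, 28), (25, x, b, t, 29), (25, x, b, t, 37), (27, q, n, a, 33), (27, q, n, a, 36), (27, z, r, b, 33), (27, z, r, b, 36), (30, d, d, r, 14), (30, d, d, r, 3), (30, d, d, r, 39), (30, t, d, q, 14), (30, t, d, q, 3), (30, t, d, q, 39), (30, y, b, d, 14), (30, y, b, d, 3), (30, y, b, d, 39)}
(P ⋈ R) ⋈ T (natural join on F): {(25, k, b, d, 16, 10), (25, k, b, d, 16, 24), (25, k, b, d, 16, 29), (25, k, b, d, 28, 10), (25, k, b, d, 28, 24), (25, k, b, d, 28, 29), (25, k, b, d, 29, 10), (25, k, b, d, 29, 24), (25, k, b, d, 29, 29), (25, k, b, d, 37, 10), (25, k, b, d, 37, 24), (25, k, b, d, 37, 29), (25, p, n, r, 16, 10), (25, p, n, r, 16, 24), (25, p, n, r, 16, 29), (25, p, n, r, 28, 10), (25, p, n, r, 28, 24), (25, p, n, r, 28, 29), (25, p, n, r, 29, 10), (25, p, n, r, 29, 24), (25, p, n, r, 29, 29), (25, p, n, r, 37, 10), (25, p, n, r, 37, 24), (25, p, n, r, 37, 29), (25, t, c, w, 16, 10), (25, t, c, w, 16, 24), (25, t, c, w, 16, 29), (25, t, c, w, 28, 10), (25, t, c, w, 28, 24), (25, t, c, w, 28, 29), (25, t, c, w, 29, 10), (25, t, c, w, 29, 24), (25, t, c, w, 29, 29), (25, t, c, w, 37, 10), (25, t, c, w, 37, 24), (25, t, c, w, 37, 29), (25, v, n, w, 16, 10), (25, v, n, w, 16, 24), (25, v, n, w, 16, 29), (25, v, n, w, 28, 10), (25, v, n, w, 28, 24), (25, v, n, w, 28, 29), (25, v, n, w, 29, 10), (25, v, n, w, 29, 24), (25, v, n, w, 29, 29), (25, v, n, w, 37, 10), (25, v, n, w, 37, 24), (25, v, n, w, 37, 29), (25, x, b, t, 16, 10), (25, x, b, t, 16, 24), (25, x, b, t, 16, 29), (25, x, b, t, 28, 10), (25, x, b, t, 28, 24), (25, x, b, t, 28, 29), (25, x, b, t, 29, 10), (25, x, b, t, 29, 24), (25, x, b, t, 29, 29), (25, x, b, t, 37, 10), (25, x, b, t, 37, 24), (25, x, b, t, 37, 29), (30, d, d, r, 14, 39), (30, d, d, r, 3, 39), (30, d, d, r, 39, 39), (30, t, d, q, 14, 39), (30, t, d, q, 3, 39), (30, t, d, q, 39, 39), (30, y, b, d, 14, 39), (30, y, b, d, 3, 39), (30, y, b, d, 39, 39)}
π_{E} gives {d, k, p, t, v, x, y} (62 duplicate(s) eliminated).
Filtering on E != k leaves {d, p, t, v, x, y}.
Filtering on E != v leaves {d, p, t, x, y}.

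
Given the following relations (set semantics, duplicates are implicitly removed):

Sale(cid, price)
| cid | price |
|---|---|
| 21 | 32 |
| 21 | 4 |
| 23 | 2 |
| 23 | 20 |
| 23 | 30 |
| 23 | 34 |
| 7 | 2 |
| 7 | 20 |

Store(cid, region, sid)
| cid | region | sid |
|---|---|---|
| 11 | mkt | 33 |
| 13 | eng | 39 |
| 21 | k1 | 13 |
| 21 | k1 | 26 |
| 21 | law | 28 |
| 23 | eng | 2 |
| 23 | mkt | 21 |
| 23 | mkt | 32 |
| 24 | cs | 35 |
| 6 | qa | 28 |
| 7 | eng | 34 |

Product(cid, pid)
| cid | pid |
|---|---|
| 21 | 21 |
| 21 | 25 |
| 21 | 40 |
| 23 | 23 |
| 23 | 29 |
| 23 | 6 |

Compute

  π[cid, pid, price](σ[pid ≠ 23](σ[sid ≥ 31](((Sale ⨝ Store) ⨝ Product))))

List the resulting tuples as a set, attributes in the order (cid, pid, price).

{(23, 29, 2), (23, 29, 20), (23, 29, 30), (23, 29, 34), (23, 6, 2), (23, 6, 20), (23, 6, 30), (23, 6, 34)}

Joining Sale and Store on cid yields {(21, 32, k1, 13), (21, 32, k1, 26), (21, 32, law, 28), (21, 4, k1, 13), (21, 4, k1, 26), (21, 4, law, 28), (23, 2, eng, 2), (23, 2, mkt, 21), (23, 2, mkt, 32), (23, 20, eng, 2), (23, 20, mkt, 21), (23, 20, mkt, 32), (23, 30, eng, 2), (23, 30, mkt, 21), (23, 30, mkt, 32), (23, 34, eng, 2), (23, 34, mkt, 21), (23, 34, mkt, 32), (7, 2, eng, 34), (7, 20, eng, 34)}.
Joining (Sale ⨝ Store) and Product on cid yields {(21, 32, k1, 13, 21), (21, 32, k1, 13, 25), (21, 32, k1, 13, 40), (21, 32, k1, 26, 21), (21, 32, k1, 26, 25), (21, 32, k1, 26, 40), (21, 32, law, 28, 21), (21, 32, law, 28, 25), (21, 32, law, 28, 40), (21, 4, k1, 13, 21), (21, 4, k1, 13, 25), (21, 4, k1, 13, 40), (21, 4, k1, 26, 21), (21, 4, k1, 26, 25), (21, 4, k1, 26, 40), (21, 4, law, 28, 21), (21, 4, law, 28, 25), (21, 4, law, 28, 40), (23, 2, eng, 2, 23), (23, 2, eng, 2, 29), (23, 2, eng, 2, 6), (23, 2, mkt, 21, 23), (23, 2, mkt, 21, 29), (23, 2, mkt, 21, 6), (23, 2, mkt, 32, 23), (23, 2, mkt, 32, 29), (23, 2, mkt, 32, 6), (23, 20, eng, 2, 23), (23, 20, eng, 2, 29), (23, 20, eng, 2, 6), (23, 20, mkt, 21, 23), (23, 20, mkt, 21, 29), (23, 20, mkt, 21, 6), (23, 20, mkt, 32, 23), (23, 20, mkt, 32, 29), (23, 20, mkt, 32, 6), (23, 30, eng, 2, 23), (23, 30, eng, 2, 29), (23, 30, eng, 2, 6), (23, 30, mkt, 21, 23), (23, 30, mkt, 21, 29), (23, 30, mkt, 21, 6), (23, 30, mkt, 32, 23), (23, 30, mkt, 32, 29), (23, 30, mkt, 32, 6), (23, 34, eng, 2, 23), (23, 34, eng, 2, 29), (23, 34, eng, 2, 6), (23, 34, mkt, 21, 23), (23, 34, mkt, 21, 29), (23, 34, mkt, 21, 6), (23, 34, mkt, 32, 23), (23, 34, mkt, 32, 29), (23, 34, mkt, 32, 6)}.
Selection sid ≥ 31: {(23, 2, mkt, 32, 23), (23, 2, mkt, 32, 29), (23, 2, mkt, 32, 6), (23, 20, mkt, 32, 23), (23, 20, mkt, 32, 29), (23, 20, mkt, 32, 6), (23, 30, mkt, 32, 23), (23, 30, mkt, 32, 29), (23, 30, mkt, 32, 6), (23, 34, mkt, 32, 23), (23, 34, mkt, 32, 29), (23, 34, mkt, 32, 6)}
Selection pid ≠ 23: {(23, 2, mkt, 32, 29), (23, 2, mkt, 32, 6), (23, 20, mkt, 32, 29), (23, 20, mkt, 32, 6), (23, 30, mkt, 32, 29), (23, 30, mkt, 32, 6), (23, 34, mkt, 32, 29), (23, 34, mkt, 32, 6)}
Keep only column(s) cid, pid, price: {(23, 29, 2), (23, 29, 20), (23, 29, 30), (23, 29, 34), (23, 6, 2), (23, 6, 20), (23, 6, 30), (23, 6, 34)}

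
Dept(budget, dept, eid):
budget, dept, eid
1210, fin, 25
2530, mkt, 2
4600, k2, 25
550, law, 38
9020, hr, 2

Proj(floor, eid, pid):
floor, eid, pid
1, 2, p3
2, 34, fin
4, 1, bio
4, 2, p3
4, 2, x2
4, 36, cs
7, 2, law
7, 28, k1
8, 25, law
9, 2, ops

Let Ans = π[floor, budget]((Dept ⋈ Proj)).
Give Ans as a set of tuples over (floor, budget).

Dept ⋈ Proj (natural join on eid): {(1210, fin, 25, 8, law), (2530, mkt, 2, 1, p3), (2530, mkt, 2, 4, p3), (2530, mkt, 2, 4, x2), (2530, mkt, 2, 7, law), (2530, mkt, 2, 9, ops), (4600, k2, 25, 8, law), (9020, hr, 2, 1, p3), (9020, hr, 2, 4, p3), (9020, hr, 2, 4, x2), (9020, hr, 2, 7, law), (9020, hr, 2, 9, ops)}
Keep only column(s) floor, budget (2 duplicate(s) eliminated): {(1, 2530), (1, 9020), (4, 2530), (4, 9020), (7, 2530), (7, 9020), (8, 1210), (8, 4600), (9, 2530), (9, 9020)}

{(1, 2530), (1, 9020), (4, 2530), (4, 9020), (7, 2530), (7, 9020), (8, 1210), (8, 4600), (9, 2530), (9, 9020)}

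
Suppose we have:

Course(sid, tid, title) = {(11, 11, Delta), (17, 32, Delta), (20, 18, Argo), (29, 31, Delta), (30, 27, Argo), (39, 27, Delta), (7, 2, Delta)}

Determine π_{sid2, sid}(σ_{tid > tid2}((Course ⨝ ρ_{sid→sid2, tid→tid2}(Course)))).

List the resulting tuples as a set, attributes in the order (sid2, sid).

{(11, 17), (11, 29), (11, 39), (20, 30), (29, 17), (39, 17), (39, 29), (7, 11), (7, 17), (7, 29), (7, 39)}

ρ[sid→sid2, tid→tid2]: schema becomes (sid2, tid2, title); tuples unchanged.
Natural join on title: {(11, 11, Delta, 11, 11), (11, 11, Delta, 17, 32), (11, 11, Delta, 29, 31), (11, 11, Delta, 39, 27), (11, 11, Delta, 7, 2), (17, 32, Delta, 11, 11), (17, 32, Delta, 17, 32), (17, 32, Delta, 29, 31), (17, 32, Delta, 39, 27), (17, 32, Delta, 7, 2), (20, 18, Argo, 20, 18), (20, 18, Argo, 30, 27), (29, 31, Delta, 11, 11), (29, 31, Delta, 17, 32), (29, 31, Delta, 29, 31), (29, 31, Delta, 39, 27), (29, 31, Delta, 7, 2), (30, 27, Argo, 20, 18), (30, 27, Argo, 30, 27), (39, 27, Delta, 11, 11), (39, 27, Delta, 17, 32), (39, 27, Delta, 29, 31), (39, 27, Delta, 39, 27), (39, 27, Delta, 7, 2), (7, 2, Delta, 11, 11), (7, 2, Delta, 17, 32), (7, 2, Delta, 29, 31), (7, 2, Delta, 39, 27), (7, 2, Delta, 7, 2)}
Filtering on tid > tid2 leaves {(11, 11, Delta, 7, 2), (17, 32, Delta, 11, 11), (17, 32, Delta, 29, 31), (17, 32, Delta, 39, 27), (17, 32, Delta, 7, 2), (29, 31, Delta, 11, 11), (29, 31, Delta, 39, 27), (29, 31, Delta, 7, 2), (30, 27, Argo, 20, 18), (39, 27, Delta, 11, 11), (39, 27, Delta, 7, 2)}.
π[sid2, sid]: project onto (sid2, sid) → {(11, 17), (11, 29), (11, 39), (20, 30), (29, 17), (39, 17), (39, 29), (7, 11), (7, 17), (7, 29), (7, 39)}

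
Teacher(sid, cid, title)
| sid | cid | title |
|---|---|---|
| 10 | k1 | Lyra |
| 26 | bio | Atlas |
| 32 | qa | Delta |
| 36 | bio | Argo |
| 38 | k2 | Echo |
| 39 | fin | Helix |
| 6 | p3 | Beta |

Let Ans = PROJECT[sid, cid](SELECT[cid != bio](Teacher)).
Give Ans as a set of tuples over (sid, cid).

Apply σ_{cid != bio}; surviving tuples: {(10, k1, Lyra), (32, qa, Delta), (38, k2, Echo), (39, fin, Helix), (6, p3, Beta)}
Keep only column(s) sid, cid: {(10, k1), (32, qa), (38, k2), (39, fin), (6, p3)}

{(10, k1), (32, qa), (38, k2), (39, fin), (6, p3)}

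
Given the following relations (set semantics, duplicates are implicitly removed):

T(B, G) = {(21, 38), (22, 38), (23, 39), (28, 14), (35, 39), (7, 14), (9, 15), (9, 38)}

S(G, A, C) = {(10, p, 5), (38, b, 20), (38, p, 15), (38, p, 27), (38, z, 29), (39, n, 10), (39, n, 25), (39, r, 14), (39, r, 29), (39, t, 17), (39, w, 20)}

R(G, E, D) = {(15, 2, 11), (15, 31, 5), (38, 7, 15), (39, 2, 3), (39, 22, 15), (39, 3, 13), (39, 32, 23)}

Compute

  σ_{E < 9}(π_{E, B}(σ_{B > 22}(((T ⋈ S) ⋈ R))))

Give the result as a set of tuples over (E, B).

T ⋈ S (natural join on G): {(21, 38, b, 20), (21, 38, p, 15), (21, 38, p, 27), (21, 38, z, 29), (22, 38, b, 20), (22, 38, p, 15), (22, 38, p, 27), (22, 38, z, 29), (23, 39, n, 10), (23, 39, n, 25), (23, 39, r, 14), (23, 39, r, 29), (23, 39, t, 17), (23, 39, w, 20), (35, 39, n, 10), (35, 39, n, 25), (35, 39, r, 14), (35, 39, r, 29), (35, 39, t, 17), (35, 39, w, 20), (9, 38, b, 20), (9, 38, p, 15), (9, 38, p, 27), (9, 38, z, 29)}
(T ⋈ S) ⋈ R (natural join on G): {(21, 38, b, 20, 7, 15), (21, 38, p, 15, 7, 15), (21, 38, p, 27, 7, 15), (21, 38, z, 29, 7, 15), (22, 38, b, 20, 7, 15), (22, 38, p, 15, 7, 15), (22, 38, p, 27, 7, 15), (22, 38, z, 29, 7, 15), (23, 39, n, 10, 2, 3), (23, 39, n, 10, 22, 15), (23, 39, n, 10, 3, 13), (23, 39, n, 10, 32, 23), (23, 39, n, 25, 2, 3), (23, 39, n, 25, 22, 15), (23, 39, n, 25, 3, 13), (23, 39, n, 25, 32, 23), (23, 39, r, 14, 2, 3), (23, 39, r, 14, 22, 15), (23, 39, r, 14, 3, 13), (23, 39, r, 14, 32, 23), (23, 39, r, 29, 2, 3), (23, 39, r, 29, 22, 15), (23, 39, r, 29, 3, 13), (23, 39, r, 29, 32, 23), (23, 39, t, 17, 2, 3), (23, 39, t, 17, 22, 15), (23, 39, t, 17, 3, 13), (23, 39, t, 17, 32, 23), (23, 39, w, 20, 2, 3), (23, 39, w, 20, 22, 15), (23, 39, w, 20, 3, 13), (23, 39, w, 20, 32, 23), (35, 39, n, 10, 2, 3), (35, 39, n, 10, 22, 15), (35, 39, n, 10, 3, 13), (35, 39, n, 10, 32, 23), (35, 39, n, 25, 2, 3), (35, 39, n, 25, 22, 15), (35, 39, n, 25, 3, 13), (35, 39, n, 25, 32, 23), (35, 39, r, 14, 2, 3), (35, 39, r, 14, 22, 15), (35, 39, r, 14, 3, 13), (35, 39, r, 14, 32, 23), (35, 39, r, 29, 2, 3), (35, 39, r, 29, 22, 15), (35, 39, r, 29, 3, 13), (35, 39, r, 29, 32, 23), (35, 39, t, 17, 2, 3), (35, 39, t, 17, 22, 15), (35, 39, t, 17, 3, 13), (35, 39, t, 17, 32, 23), (35, 39, w, 20, 2, 3), (35, 39, w, 20, 22, 15), (35, 39, w, 20, 3, 13), (35, 39, w, 20, 32, 23), (9, 38, b, 20, 7, 15), (9, 38, p, 15, 7, 15), (9, 38, p, 27, 7, 15), (9, 38, z, 29, 7, 15)}
Selection B > 22: {(23, 39, n, 10, 2, 3), (23, 39, n, 10, 22, 15), (23, 39, n, 10, 3, 13), (23, 39, n, 10, 32, 23), (23, 39, n, 25, 2, 3), (23, 39, n, 25, 22, 15), (23, 39, n, 25, 3, 13), (23, 39, n, 25, 32, 23), (23, 39, r, 14, 2, 3), (23, 39, r, 14, 22, 15), (23, 39, r, 14, 3, 13), (23, 39, r, 14, 32, 23), (23, 39, r, 29, 2, 3), (23, 39, r, 29, 22, 15), (23, 39, r, 29, 3, 13), (23, 39, r, 29, 32, 23), (23, 39, t, 17, 2, 3), (23, 39, t, 17, 22, 15), (23, 39, t, 17, 3, 13), (23, 39, t, 17, 32, 23), (23, 39, w, 20, 2, 3), (23, 39, w, 20, 22, 15), (23, 39, w, 20, 3, 13), (23, 39, w, 20, 32, 23), (35, 39, n, 10, 2, 3), (35, 39, n, 10, 22, 15), (35, 39, n, 10, 3, 13), (35, 39, n, 10, 32, 23), (35, 39, n, 25, 2, 3), (35, 39, n, 25, 22, 15), (35, 39, n, 25, 3, 13), (35, 39, n, 25, 32, 23), (35, 39, r, 14, 2, 3), (35, 39, r, 14, 22, 15), (35, 39, r, 14, 3, 13), (35, 39, r, 14, 32, 23), (35, 39, r, 29, 2, 3), (35, 39, r, 29, 22, 15), (35, 39, r, 29, 3, 13), (35, 39, r, 29, 32, 23), (35, 39, t, 17, 2, 3), (35, 39, t, 17, 22, 15), (35, 39, t, 17, 3, 13), (35, 39, t, 17, 32, 23), (35, 39, w, 20, 2, 3), (35, 39, w, 20, 22, 15), (35, 39, w, 20, 3, 13), (35, 39, w, 20, 32, 23)}
Keep only column(s) E, B (40 duplicate(s) eliminated): {(2, 23), (2, 35), (22, 23), (22, 35), (3, 23), (3, 35), (32, 23), (32, 35)}
Selection E < 9: {(2, 23), (2, 35), (3, 23), (3, 35)}

{(2, 23), (2, 35), (3, 23), (3, 35)}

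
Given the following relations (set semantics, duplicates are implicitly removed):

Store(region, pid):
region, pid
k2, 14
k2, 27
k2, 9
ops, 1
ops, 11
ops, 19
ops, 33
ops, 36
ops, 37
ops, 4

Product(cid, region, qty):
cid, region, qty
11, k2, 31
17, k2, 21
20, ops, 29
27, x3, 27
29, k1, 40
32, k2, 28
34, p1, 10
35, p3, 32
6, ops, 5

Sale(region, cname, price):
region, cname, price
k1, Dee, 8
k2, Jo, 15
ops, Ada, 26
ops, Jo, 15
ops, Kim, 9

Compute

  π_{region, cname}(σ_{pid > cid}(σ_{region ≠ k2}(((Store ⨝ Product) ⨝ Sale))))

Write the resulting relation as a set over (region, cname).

{(ops, Ada), (ops, Jo), (ops, Kim)}

Store ⋈ Product (natural join on region): {(k2, 14, 11, 31), (k2, 14, 17, 21), (k2, 14, 32, 28), (k2, 27, 11, 31), (k2, 27, 17, 21), (k2, 27, 32, 28), (k2, 9, 11, 31), (k2, 9, 17, 21), (k2, 9, 32, 28), (ops, 1, 20, 29), (ops, 1, 6, 5), (ops, 11, 20, 29), (ops, 11, 6, 5), (ops, 19, 20, 29), (ops, 19, 6, 5), (ops, 33, 20, 29), (ops, 33, 6, 5), (ops, 36, 20, 29), (ops, 36, 6, 5), (ops, 37, 20, 29), (ops, 37, 6, 5), (ops, 4, 20, 29), (ops, 4, 6, 5)}
(Store ⨝ Product) ⋈ Sale (natural join on region): {(k2, 14, 11, 31, Jo, 15), (k2, 14, 17, 21, Jo, 15), (k2, 14, 32, 28, Jo, 15), (k2, 27, 11, 31, Jo, 15), (k2, 27, 17, 21, Jo, 15), (k2, 27, 32, 28, Jo, 15), (k2, 9, 11, 31, Jo, 15), (k2, 9, 17, 21, Jo, 15), (k2, 9, 32, 28, Jo, 15), (ops, 1, 20, 29, Ada, 26), (ops, 1, 20, 29, Jo, 15), (ops, 1, 20, 29, Kim, 9), (ops, 1, 6, 5, Ada, 26), (ops, 1, 6, 5, Jo, 15), (ops, 1, 6, 5, Kim, 9), (ops, 11, 20, 29, Ada, 26), (ops, 11, 20, 29, Jo, 15), (ops, 11, 20, 29, Kim, 9), (ops, 11, 6, 5, Ada, 26), (ops, 11, 6, 5, Jo, 15), (ops, 11, 6, 5, Kim, 9), (ops, 19, 20, 29, Ada, 26), (ops, 19, 20, 29, Jo, 15), (ops, 19, 20, 29, Kim, 9), (ops, 19, 6, 5, Ada, 26), (ops, 19, 6, 5, Jo, 15), (ops, 19, 6, 5, Kim, 9), (ops, 33, 20, 29, Ada, 26), (ops, 33, 20, 29, Jo, 15), (ops, 33, 20, 29, Kim, 9), (ops, 33, 6, 5, Ada, 26), (ops, 33, 6, 5, Jo, 15), (ops, 33, 6, 5, Kim, 9), (ops, 36, 20, 29, Ada, 26), (ops, 36, 20, 29, Jo, 15), (ops, 36, 20, 29, Kim, 9), (ops, 36, 6, 5, Ada, 26), (ops, 36, 6, 5, Jo, 15), (ops, 36, 6, 5, Kim, 9), (ops, 37, 20, 29, Ada, 26), (ops, 37, 20, 29, Jo, 15), (ops, 37, 20, 29, Kim, 9), (ops, 37, 6, 5, Ada, 26), (ops, 37, 6, 5, Jo, 15), (ops, 37, 6, 5, Kim, 9), (ops, 4, 20, 29, Ada, 26), (ops, 4, 20, 29, Jo, 15), (ops, 4, 20, 29, Kim, 9), (ops, 4, 6, 5, Ada, 26), (ops, 4, 6, 5, Jo, 15), (ops, 4, 6, 5, Kim, 9)}
Filtering on region ≠ k2 leaves {(ops, 1, 20, 29, Ada, 26), (ops, 1, 20, 29, Jo, 15), (ops, 1, 20, 29, Kim, 9), (ops, 1, 6, 5, Ada, 26), (ops, 1, 6, 5, Jo, 15), (ops, 1, 6, 5, Kim, 9), (ops, 11, 20, 29, Ada, 26), (ops, 11, 20, 29, Jo, 15), (ops, 11, 20, 29, Kim, 9), (ops, 11, 6, 5, Ada, 26), (ops, 11, 6, 5, Jo, 15), (ops, 11, 6, 5, Kim, 9), (ops, 19, 20, 29, Ada, 26), (ops, 19, 20, 29, Jo, 15), (ops, 19, 20, 29, Kim, 9), (ops, 19, 6, 5, Ada, 26), (ops, 19, 6, 5, Jo, 15), (ops, 19, 6, 5, Kim, 9), (ops, 33, 20, 29, Ada, 26), (ops, 33, 20, 29, Jo, 15), (ops, 33, 20, 29, Kim, 9), (ops, 33, 6, 5, Ada, 26), (ops, 33, 6, 5, Jo, 15), (ops, 33, 6, 5, Kim, 9), (ops, 36, 20, 29, Ada, 26), (ops, 36, 20, 29, Jo, 15), (ops, 36, 20, 29, Kim, 9), (ops, 36, 6, 5, Ada, 26), (ops, 36, 6, 5, Jo, 15), (ops, 36, 6, 5, Kim, 9), (ops, 37, 20, 29, Ada, 26), (ops, 37, 20, 29, Jo, 15), (ops, 37, 20, 29, Kim, 9), (ops, 37, 6, 5, Ada, 26), (ops, 37, 6, 5, Jo, 15), (ops, 37, 6, 5, Kim, 9), (ops, 4, 20, 29, Ada, 26), (ops, 4, 20, 29, Jo, 15), (ops, 4, 20, 29, Kim, 9), (ops, 4, 6, 5, Ada, 26), (ops, 4, 6, 5, Jo, 15), (ops, 4, 6, 5, Kim, 9)}.
Filtering on pid > cid leaves {(ops, 11, 6, 5, Ada, 26), (ops, 11, 6, 5, Jo, 15), (ops, 11, 6, 5, Kim, 9), (ops, 19, 6, 5, Ada, 26), (ops, 19, 6, 5, Jo, 15), (ops, 19, 6, 5, Kim, 9), (ops, 33, 20, 29, Ada, 26), (ops, 33, 20, 29, Jo, 15), (ops, 33, 20, 29, Kim, 9), (ops, 33, 6, 5, Ada, 26), (ops, 33, 6, 5, Jo, 15), (ops, 33, 6, 5, Kim, 9), (ops, 36, 20, 29, Ada, 26), (ops, 36, 20, 29, Jo, 15), (ops, 36, 20, 29, Kim, 9), (ops, 36, 6, 5, Ada, 26), (ops, 36, 6, 5, Jo, 15), (ops, 36, 6, 5, Kim, 9), (ops, 37, 20, 29, Ada, 26), (ops, 37, 20, 29, Jo, 15), (ops, 37, 20, 29, Kim, 9), (ops, 37, 6, 5, Ada, 26), (ops, 37, 6, 5, Jo, 15), (ops, 37, 6, 5, Kim, 9)}.
Projecting to region, cname (21 duplicate(s) eliminated): {(ops, Ada), (ops, Jo), (ops, Kim)}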